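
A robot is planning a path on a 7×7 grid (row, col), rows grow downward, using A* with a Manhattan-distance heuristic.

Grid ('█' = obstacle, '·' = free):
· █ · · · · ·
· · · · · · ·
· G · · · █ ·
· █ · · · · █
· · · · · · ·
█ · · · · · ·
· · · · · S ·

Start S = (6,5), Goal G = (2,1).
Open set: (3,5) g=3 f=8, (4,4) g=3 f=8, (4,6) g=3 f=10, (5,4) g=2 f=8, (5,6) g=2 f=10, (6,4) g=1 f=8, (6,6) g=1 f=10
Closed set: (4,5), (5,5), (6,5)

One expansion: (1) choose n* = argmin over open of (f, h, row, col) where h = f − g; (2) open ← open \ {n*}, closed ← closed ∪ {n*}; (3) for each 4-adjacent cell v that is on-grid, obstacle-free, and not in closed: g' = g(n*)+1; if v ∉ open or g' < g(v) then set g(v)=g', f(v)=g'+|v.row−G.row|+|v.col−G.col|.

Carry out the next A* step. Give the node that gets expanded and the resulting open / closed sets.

step 1: expand (3,5) (f=8, h=5) → closed; open now [(3,4) g=4 f=8, (4,4) g=3 f=8, (4,6) g=3 f=10, (5,4) g=2 f=8, (5,6) g=2 f=10, (6,4) g=1 f=8, (6,6) g=1 f=10]

expanded=(3,5); open=[(3,4) g=4 f=8, (4,4) g=3 f=8, (4,6) g=3 f=10, (5,4) g=2 f=8, (5,6) g=2 f=10, (6,4) g=1 f=8, (6,6) g=1 f=10]; closed=[(3,5), (4,5), (5,5), (6,5)]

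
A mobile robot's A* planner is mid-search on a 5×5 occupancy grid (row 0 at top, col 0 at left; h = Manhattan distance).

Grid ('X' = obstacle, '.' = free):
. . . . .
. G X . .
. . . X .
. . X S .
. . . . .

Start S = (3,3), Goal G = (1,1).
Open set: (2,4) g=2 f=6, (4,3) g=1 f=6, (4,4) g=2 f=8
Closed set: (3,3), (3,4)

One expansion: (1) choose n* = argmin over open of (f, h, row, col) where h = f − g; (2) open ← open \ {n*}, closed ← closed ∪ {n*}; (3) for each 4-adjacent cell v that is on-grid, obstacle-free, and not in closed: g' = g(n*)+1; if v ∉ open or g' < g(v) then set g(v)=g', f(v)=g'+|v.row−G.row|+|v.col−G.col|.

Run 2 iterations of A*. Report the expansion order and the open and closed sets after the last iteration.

order=[(2,4) → (1,4)]; open=[(0,4) g=4 f=8, (1,3) g=4 f=6, (4,3) g=1 f=6, (4,4) g=2 f=8]; closed=[(1,4), (2,4), (3,3), (3,4)]

step 1: expand (2,4) (f=6, h=4) → closed; open now [(1,4) g=3 f=6, (4,3) g=1 f=6, (4,4) g=2 f=8]
step 2: expand (1,4) (f=6, h=3) → closed; open now [(0,4) g=4 f=8, (1,3) g=4 f=6, (4,3) g=1 f=6, (4,4) g=2 f=8]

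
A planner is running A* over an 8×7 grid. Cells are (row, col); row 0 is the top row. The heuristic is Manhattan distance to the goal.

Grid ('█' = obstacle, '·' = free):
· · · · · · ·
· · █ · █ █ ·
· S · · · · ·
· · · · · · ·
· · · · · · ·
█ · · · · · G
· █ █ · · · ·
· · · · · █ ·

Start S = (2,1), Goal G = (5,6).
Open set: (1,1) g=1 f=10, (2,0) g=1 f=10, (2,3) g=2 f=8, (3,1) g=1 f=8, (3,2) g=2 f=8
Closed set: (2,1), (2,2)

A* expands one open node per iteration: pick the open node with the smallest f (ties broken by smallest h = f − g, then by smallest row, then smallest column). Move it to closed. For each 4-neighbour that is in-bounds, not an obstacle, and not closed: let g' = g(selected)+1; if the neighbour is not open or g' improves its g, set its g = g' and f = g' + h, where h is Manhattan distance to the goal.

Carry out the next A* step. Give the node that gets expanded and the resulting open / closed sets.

step 1: expand (2,3) (f=8, h=6) → closed; open now [(1,1) g=1 f=10, (1,3) g=3 f=10, (2,0) g=1 f=10, (2,4) g=3 f=8, (3,1) g=1 f=8, (3,2) g=2 f=8, (3,3) g=3 f=8]

expanded=(2,3); open=[(1,1) g=1 f=10, (1,3) g=3 f=10, (2,0) g=1 f=10, (2,4) g=3 f=8, (3,1) g=1 f=8, (3,2) g=2 f=8, (3,3) g=3 f=8]; closed=[(2,1), (2,2), (2,3)]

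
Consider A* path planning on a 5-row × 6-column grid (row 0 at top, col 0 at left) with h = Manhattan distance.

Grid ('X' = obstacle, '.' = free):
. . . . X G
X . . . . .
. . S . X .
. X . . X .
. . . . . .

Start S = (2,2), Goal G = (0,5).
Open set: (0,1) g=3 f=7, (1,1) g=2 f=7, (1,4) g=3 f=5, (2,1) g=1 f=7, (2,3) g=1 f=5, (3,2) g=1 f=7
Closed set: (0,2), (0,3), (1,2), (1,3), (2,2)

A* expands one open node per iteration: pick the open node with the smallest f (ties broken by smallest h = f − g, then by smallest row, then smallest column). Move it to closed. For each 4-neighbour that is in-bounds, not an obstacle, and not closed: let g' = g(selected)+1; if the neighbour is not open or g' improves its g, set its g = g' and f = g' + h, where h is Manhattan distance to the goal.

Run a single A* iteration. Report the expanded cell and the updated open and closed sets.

step 1: expand (1,4) (f=5, h=2) → closed; open now [(0,1) g=3 f=7, (1,1) g=2 f=7, (1,5) g=4 f=5, (2,1) g=1 f=7, (2,3) g=1 f=5, (3,2) g=1 f=7]

expanded=(1,4); open=[(0,1) g=3 f=7, (1,1) g=2 f=7, (1,5) g=4 f=5, (2,1) g=1 f=7, (2,3) g=1 f=5, (3,2) g=1 f=7]; closed=[(0,2), (0,3), (1,2), (1,3), (1,4), (2,2)]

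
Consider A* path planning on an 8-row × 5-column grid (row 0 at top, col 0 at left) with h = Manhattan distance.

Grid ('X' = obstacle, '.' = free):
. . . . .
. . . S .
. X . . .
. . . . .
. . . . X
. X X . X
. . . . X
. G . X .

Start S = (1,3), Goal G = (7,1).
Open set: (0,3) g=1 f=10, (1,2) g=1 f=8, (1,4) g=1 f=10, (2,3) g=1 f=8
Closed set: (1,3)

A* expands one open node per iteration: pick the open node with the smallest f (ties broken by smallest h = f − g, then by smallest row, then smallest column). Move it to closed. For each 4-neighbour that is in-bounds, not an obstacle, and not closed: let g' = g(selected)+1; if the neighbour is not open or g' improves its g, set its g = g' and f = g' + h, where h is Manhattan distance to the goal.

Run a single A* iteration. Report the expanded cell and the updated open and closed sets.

expanded=(1,2); open=[(0,2) g=2 f=10, (0,3) g=1 f=10, (1,1) g=2 f=8, (1,4) g=1 f=10, (2,2) g=2 f=8, (2,3) g=1 f=8]; closed=[(1,2), (1,3)]

step 1: expand (1,2) (f=8, h=7) → closed; open now [(0,2) g=2 f=10, (0,3) g=1 f=10, (1,1) g=2 f=8, (1,4) g=1 f=10, (2,2) g=2 f=8, (2,3) g=1 f=8]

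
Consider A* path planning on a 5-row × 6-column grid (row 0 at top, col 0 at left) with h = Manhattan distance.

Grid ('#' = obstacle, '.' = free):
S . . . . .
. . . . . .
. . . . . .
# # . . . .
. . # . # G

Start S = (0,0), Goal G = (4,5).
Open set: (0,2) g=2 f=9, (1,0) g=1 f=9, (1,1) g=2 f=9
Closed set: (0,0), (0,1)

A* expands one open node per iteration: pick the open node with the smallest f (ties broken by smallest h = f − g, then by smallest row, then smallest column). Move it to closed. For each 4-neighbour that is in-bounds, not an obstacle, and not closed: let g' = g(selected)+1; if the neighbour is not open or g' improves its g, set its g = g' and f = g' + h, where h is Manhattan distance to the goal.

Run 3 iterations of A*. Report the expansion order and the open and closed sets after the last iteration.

step 1: expand (0,2) (f=9, h=7) → closed; open now [(0,3) g=3 f=9, (1,0) g=1 f=9, (1,1) g=2 f=9, (1,2) g=3 f=9]
step 2: expand (0,3) (f=9, h=6) → closed; open now [(0,4) g=4 f=9, (1,0) g=1 f=9, (1,1) g=2 f=9, (1,2) g=3 f=9, (1,3) g=4 f=9]
step 3: expand (0,4) (f=9, h=5) → closed; open now [(0,5) g=5 f=9, (1,0) g=1 f=9, (1,1) g=2 f=9, (1,2) g=3 f=9, (1,3) g=4 f=9, (1,4) g=5 f=9]

order=[(0,2) → (0,3) → (0,4)]; open=[(0,5) g=5 f=9, (1,0) g=1 f=9, (1,1) g=2 f=9, (1,2) g=3 f=9, (1,3) g=4 f=9, (1,4) g=5 f=9]; closed=[(0,0), (0,1), (0,2), (0,3), (0,4)]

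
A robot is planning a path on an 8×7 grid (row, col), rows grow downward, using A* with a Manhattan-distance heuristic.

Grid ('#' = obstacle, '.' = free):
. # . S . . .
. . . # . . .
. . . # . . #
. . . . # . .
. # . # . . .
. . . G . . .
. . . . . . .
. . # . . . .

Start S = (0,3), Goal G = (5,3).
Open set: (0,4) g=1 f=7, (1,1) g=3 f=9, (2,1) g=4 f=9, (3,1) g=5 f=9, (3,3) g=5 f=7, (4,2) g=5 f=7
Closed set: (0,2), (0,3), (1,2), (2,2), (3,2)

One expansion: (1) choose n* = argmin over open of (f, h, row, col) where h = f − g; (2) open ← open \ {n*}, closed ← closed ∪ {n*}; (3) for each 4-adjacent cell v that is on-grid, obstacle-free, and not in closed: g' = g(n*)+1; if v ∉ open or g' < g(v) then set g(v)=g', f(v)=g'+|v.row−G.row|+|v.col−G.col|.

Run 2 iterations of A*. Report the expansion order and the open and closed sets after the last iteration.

step 1: expand (3,3) (f=7, h=2) → closed; open now [(0,4) g=1 f=7, (1,1) g=3 f=9, (2,1) g=4 f=9, (3,1) g=5 f=9, (4,2) g=5 f=7]
step 2: expand (4,2) (f=7, h=2) → closed; open now [(0,4) g=1 f=7, (1,1) g=3 f=9, (2,1) g=4 f=9, (3,1) g=5 f=9, (5,2) g=6 f=7]

order=[(3,3) → (4,2)]; open=[(0,4) g=1 f=7, (1,1) g=3 f=9, (2,1) g=4 f=9, (3,1) g=5 f=9, (5,2) g=6 f=7]; closed=[(0,2), (0,3), (1,2), (2,2), (3,2), (3,3), (4,2)]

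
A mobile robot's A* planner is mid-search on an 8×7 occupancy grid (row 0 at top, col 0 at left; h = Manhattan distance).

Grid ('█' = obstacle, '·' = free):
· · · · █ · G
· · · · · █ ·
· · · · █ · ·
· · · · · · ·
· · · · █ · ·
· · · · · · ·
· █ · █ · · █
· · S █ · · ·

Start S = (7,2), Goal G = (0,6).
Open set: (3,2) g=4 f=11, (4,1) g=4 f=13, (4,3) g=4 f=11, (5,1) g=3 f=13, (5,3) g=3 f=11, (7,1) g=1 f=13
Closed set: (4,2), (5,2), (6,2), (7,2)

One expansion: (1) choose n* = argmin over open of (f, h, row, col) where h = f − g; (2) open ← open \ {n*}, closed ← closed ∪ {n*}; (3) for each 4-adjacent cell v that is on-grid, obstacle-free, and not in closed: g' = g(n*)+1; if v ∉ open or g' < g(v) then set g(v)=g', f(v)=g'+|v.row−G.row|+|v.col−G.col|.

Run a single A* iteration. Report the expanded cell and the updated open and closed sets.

expanded=(3,2); open=[(2,2) g=5 f=11, (3,1) g=5 f=13, (3,3) g=5 f=11, (4,1) g=4 f=13, (4,3) g=4 f=11, (5,1) g=3 f=13, (5,3) g=3 f=11, (7,1) g=1 f=13]; closed=[(3,2), (4,2), (5,2), (6,2), (7,2)]

step 1: expand (3,2) (f=11, h=7) → closed; open now [(2,2) g=5 f=11, (3,1) g=5 f=13, (3,3) g=5 f=11, (4,1) g=4 f=13, (4,3) g=4 f=11, (5,1) g=3 f=13, (5,3) g=3 f=11, (7,1) g=1 f=13]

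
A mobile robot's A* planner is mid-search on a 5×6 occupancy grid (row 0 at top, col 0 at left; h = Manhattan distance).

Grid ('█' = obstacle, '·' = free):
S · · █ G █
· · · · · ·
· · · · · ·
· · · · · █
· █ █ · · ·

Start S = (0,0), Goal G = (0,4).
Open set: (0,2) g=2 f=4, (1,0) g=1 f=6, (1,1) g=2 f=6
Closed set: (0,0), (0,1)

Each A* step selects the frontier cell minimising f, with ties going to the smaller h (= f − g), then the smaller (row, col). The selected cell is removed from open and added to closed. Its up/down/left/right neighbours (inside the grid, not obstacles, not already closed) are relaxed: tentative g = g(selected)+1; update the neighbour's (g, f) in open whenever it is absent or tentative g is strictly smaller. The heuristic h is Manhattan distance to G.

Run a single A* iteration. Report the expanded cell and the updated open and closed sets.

step 1: expand (0,2) (f=4, h=2) → closed; open now [(1,0) g=1 f=6, (1,1) g=2 f=6, (1,2) g=3 f=6]

expanded=(0,2); open=[(1,0) g=1 f=6, (1,1) g=2 f=6, (1,2) g=3 f=6]; closed=[(0,0), (0,1), (0,2)]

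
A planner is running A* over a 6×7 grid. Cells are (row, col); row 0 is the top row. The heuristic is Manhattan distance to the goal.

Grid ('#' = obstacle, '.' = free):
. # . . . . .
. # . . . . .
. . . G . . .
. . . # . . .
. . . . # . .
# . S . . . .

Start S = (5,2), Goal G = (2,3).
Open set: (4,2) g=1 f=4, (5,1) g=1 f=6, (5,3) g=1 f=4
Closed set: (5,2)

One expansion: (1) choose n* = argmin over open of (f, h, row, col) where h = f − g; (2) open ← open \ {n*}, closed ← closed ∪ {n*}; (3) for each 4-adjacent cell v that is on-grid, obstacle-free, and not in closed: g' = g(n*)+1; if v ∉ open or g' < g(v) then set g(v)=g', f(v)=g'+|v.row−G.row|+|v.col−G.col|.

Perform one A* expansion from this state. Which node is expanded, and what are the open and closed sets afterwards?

expanded=(4,2); open=[(3,2) g=2 f=4, (4,1) g=2 f=6, (4,3) g=2 f=4, (5,1) g=1 f=6, (5,3) g=1 f=4]; closed=[(4,2), (5,2)]

step 1: expand (4,2) (f=4, h=3) → closed; open now [(3,2) g=2 f=4, (4,1) g=2 f=6, (4,3) g=2 f=4, (5,1) g=1 f=6, (5,3) g=1 f=4]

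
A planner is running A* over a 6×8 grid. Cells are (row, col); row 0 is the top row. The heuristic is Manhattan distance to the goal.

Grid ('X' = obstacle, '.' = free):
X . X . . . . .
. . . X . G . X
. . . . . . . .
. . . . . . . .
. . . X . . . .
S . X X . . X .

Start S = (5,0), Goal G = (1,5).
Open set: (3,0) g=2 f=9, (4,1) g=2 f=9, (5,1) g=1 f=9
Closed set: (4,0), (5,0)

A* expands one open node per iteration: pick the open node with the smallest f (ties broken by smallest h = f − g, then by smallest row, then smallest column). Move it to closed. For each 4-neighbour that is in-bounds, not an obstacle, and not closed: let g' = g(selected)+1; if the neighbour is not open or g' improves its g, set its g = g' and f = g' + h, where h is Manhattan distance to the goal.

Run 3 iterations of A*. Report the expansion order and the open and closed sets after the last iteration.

order=[(3,0) → (2,0) → (1,0)]; open=[(1,1) g=5 f=9, (2,1) g=4 f=9, (3,1) g=3 f=9, (4,1) g=2 f=9, (5,1) g=1 f=9]; closed=[(1,0), (2,0), (3,0), (4,0), (5,0)]

step 1: expand (3,0) (f=9, h=7) → closed; open now [(2,0) g=3 f=9, (3,1) g=3 f=9, (4,1) g=2 f=9, (5,1) g=1 f=9]
step 2: expand (2,0) (f=9, h=6) → closed; open now [(1,0) g=4 f=9, (2,1) g=4 f=9, (3,1) g=3 f=9, (4,1) g=2 f=9, (5,1) g=1 f=9]
step 3: expand (1,0) (f=9, h=5) → closed; open now [(1,1) g=5 f=9, (2,1) g=4 f=9, (3,1) g=3 f=9, (4,1) g=2 f=9, (5,1) g=1 f=9]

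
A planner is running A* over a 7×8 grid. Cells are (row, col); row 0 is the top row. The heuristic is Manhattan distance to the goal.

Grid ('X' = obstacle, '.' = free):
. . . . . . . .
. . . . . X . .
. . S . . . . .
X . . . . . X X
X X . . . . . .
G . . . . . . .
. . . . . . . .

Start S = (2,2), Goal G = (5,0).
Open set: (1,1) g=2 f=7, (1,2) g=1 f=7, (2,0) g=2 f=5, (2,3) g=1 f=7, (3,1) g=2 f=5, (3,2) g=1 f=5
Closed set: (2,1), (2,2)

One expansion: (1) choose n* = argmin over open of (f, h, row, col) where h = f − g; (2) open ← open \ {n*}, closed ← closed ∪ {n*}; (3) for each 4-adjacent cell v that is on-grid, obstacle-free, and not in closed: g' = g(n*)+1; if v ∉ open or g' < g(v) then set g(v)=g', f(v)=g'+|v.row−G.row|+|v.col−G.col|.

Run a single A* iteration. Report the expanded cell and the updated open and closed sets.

expanded=(2,0); open=[(1,0) g=3 f=7, (1,1) g=2 f=7, (1,2) g=1 f=7, (2,3) g=1 f=7, (3,1) g=2 f=5, (3,2) g=1 f=5]; closed=[(2,0), (2,1), (2,2)]

step 1: expand (2,0) (f=5, h=3) → closed; open now [(1,0) g=3 f=7, (1,1) g=2 f=7, (1,2) g=1 f=7, (2,3) g=1 f=7, (3,1) g=2 f=5, (3,2) g=1 f=5]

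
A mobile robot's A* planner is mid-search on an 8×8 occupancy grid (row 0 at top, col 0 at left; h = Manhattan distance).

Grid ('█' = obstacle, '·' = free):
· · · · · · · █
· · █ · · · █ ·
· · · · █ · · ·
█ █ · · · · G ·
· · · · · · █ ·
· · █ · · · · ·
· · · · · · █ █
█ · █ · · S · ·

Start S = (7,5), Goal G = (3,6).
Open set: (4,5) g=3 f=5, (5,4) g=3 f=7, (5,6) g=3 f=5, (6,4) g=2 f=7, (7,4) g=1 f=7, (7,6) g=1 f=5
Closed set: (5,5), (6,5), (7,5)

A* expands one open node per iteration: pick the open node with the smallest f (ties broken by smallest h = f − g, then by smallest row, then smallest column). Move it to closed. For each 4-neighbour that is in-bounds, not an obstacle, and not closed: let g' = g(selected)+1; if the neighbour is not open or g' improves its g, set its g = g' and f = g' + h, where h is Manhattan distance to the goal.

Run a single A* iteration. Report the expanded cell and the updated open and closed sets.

step 1: expand (4,5) (f=5, h=2) → closed; open now [(3,5) g=4 f=5, (4,4) g=4 f=7, (5,4) g=3 f=7, (5,6) g=3 f=5, (6,4) g=2 f=7, (7,4) g=1 f=7, (7,6) g=1 f=5]

expanded=(4,5); open=[(3,5) g=4 f=5, (4,4) g=4 f=7, (5,4) g=3 f=7, (5,6) g=3 f=5, (6,4) g=2 f=7, (7,4) g=1 f=7, (7,6) g=1 f=5]; closed=[(4,5), (5,5), (6,5), (7,5)]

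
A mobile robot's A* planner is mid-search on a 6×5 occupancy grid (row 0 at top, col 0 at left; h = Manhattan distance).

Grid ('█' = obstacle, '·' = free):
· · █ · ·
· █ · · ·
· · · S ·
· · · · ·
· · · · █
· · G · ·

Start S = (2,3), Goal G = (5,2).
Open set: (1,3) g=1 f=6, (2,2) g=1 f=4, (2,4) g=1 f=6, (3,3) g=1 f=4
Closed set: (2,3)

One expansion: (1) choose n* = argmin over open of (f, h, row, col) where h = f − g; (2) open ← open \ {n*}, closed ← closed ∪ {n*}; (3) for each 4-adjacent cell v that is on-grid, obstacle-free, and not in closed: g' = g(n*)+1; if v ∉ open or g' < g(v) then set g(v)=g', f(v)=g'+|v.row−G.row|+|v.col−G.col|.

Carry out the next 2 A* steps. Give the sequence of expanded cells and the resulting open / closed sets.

step 1: expand (2,2) (f=4, h=3) → closed; open now [(1,2) g=2 f=6, (1,3) g=1 f=6, (2,1) g=2 f=6, (2,4) g=1 f=6, (3,2) g=2 f=4, (3,3) g=1 f=4]
step 2: expand (3,2) (f=4, h=2) → closed; open now [(1,2) g=2 f=6, (1,3) g=1 f=6, (2,1) g=2 f=6, (2,4) g=1 f=6, (3,1) g=3 f=6, (3,3) g=1 f=4, (4,2) g=3 f=4]

order=[(2,2) → (3,2)]; open=[(1,2) g=2 f=6, (1,3) g=1 f=6, (2,1) g=2 f=6, (2,4) g=1 f=6, (3,1) g=3 f=6, (3,3) g=1 f=4, (4,2) g=3 f=4]; closed=[(2,2), (2,3), (3,2)]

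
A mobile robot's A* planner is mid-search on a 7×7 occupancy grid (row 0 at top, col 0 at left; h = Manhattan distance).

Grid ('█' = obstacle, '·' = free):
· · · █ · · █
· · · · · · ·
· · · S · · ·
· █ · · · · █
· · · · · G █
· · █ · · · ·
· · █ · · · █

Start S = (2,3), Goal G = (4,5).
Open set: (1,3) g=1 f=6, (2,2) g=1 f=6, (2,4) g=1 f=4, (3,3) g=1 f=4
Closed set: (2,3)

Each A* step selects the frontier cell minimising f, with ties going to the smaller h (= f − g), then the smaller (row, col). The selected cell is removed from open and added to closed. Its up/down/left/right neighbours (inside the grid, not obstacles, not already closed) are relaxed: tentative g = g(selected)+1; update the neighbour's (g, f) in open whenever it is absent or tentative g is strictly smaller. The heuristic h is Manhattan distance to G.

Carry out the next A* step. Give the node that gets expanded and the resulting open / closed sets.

expanded=(2,4); open=[(1,3) g=1 f=6, (1,4) g=2 f=6, (2,2) g=1 f=6, (2,5) g=2 f=4, (3,3) g=1 f=4, (3,4) g=2 f=4]; closed=[(2,3), (2,4)]

step 1: expand (2,4) (f=4, h=3) → closed; open now [(1,3) g=1 f=6, (1,4) g=2 f=6, (2,2) g=1 f=6, (2,5) g=2 f=4, (3,3) g=1 f=4, (3,4) g=2 f=4]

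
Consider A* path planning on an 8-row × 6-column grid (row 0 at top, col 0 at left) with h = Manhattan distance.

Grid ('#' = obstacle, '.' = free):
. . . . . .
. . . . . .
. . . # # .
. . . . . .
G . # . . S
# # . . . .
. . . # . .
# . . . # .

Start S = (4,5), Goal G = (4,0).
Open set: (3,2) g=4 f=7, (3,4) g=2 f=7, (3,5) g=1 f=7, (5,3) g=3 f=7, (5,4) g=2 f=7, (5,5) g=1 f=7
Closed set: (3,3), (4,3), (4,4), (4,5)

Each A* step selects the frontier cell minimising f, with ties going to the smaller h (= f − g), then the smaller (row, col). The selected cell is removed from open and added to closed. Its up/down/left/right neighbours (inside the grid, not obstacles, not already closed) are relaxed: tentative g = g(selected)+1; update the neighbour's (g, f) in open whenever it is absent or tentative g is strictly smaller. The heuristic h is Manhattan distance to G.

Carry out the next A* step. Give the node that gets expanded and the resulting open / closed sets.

expanded=(3,2); open=[(2,2) g=5 f=9, (3,1) g=5 f=7, (3,4) g=2 f=7, (3,5) g=1 f=7, (5,3) g=3 f=7, (5,4) g=2 f=7, (5,5) g=1 f=7]; closed=[(3,2), (3,3), (4,3), (4,4), (4,5)]

step 1: expand (3,2) (f=7, h=3) → closed; open now [(2,2) g=5 f=9, (3,1) g=5 f=7, (3,4) g=2 f=7, (3,5) g=1 f=7, (5,3) g=3 f=7, (5,4) g=2 f=7, (5,5) g=1 f=7]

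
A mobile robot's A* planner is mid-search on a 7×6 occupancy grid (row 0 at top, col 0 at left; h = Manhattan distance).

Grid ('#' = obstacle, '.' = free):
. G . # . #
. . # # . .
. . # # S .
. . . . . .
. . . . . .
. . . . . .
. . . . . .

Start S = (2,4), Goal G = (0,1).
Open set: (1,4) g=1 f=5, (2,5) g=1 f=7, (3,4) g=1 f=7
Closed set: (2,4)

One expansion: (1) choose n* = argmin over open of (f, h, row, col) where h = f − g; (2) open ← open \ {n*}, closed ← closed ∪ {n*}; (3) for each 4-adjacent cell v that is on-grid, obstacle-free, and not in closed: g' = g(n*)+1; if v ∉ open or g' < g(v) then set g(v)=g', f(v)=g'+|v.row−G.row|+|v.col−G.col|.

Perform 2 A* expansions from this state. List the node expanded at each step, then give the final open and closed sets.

step 1: expand (1,4) (f=5, h=4) → closed; open now [(0,4) g=2 f=5, (1,5) g=2 f=7, (2,5) g=1 f=7, (3,4) g=1 f=7]
step 2: expand (0,4) (f=5, h=3) → closed; open now [(1,5) g=2 f=7, (2,5) g=1 f=7, (3,4) g=1 f=7]

order=[(1,4) → (0,4)]; open=[(1,5) g=2 f=7, (2,5) g=1 f=7, (3,4) g=1 f=7]; closed=[(0,4), (1,4), (2,4)]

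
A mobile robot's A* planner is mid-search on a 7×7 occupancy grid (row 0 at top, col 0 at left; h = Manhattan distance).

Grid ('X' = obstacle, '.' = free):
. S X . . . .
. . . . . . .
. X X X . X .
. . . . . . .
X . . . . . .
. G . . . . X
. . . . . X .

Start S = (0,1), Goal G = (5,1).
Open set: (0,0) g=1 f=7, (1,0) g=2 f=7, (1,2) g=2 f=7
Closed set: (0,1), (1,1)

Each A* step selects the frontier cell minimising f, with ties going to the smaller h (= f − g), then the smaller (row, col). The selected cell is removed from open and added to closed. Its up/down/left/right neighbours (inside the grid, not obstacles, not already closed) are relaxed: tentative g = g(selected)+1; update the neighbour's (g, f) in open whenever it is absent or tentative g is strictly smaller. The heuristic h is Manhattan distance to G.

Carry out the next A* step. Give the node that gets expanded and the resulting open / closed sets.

expanded=(1,0); open=[(0,0) g=1 f=7, (1,2) g=2 f=7, (2,0) g=3 f=7]; closed=[(0,1), (1,0), (1,1)]

step 1: expand (1,0) (f=7, h=5) → closed; open now [(0,0) g=1 f=7, (1,2) g=2 f=7, (2,0) g=3 f=7]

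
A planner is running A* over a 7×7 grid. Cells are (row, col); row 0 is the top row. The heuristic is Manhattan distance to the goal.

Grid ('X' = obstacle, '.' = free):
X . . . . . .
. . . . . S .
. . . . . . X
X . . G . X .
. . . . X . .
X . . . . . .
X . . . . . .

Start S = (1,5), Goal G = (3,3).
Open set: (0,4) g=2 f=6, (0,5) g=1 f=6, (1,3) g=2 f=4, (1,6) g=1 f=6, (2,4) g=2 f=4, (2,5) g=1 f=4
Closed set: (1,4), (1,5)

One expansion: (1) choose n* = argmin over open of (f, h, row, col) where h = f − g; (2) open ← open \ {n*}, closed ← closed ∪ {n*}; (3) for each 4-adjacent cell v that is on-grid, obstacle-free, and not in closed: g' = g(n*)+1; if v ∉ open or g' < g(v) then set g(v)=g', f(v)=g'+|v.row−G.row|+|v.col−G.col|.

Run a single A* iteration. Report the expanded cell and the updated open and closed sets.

step 1: expand (1,3) (f=4, h=2) → closed; open now [(0,3) g=3 f=6, (0,4) g=2 f=6, (0,5) g=1 f=6, (1,2) g=3 f=6, (1,6) g=1 f=6, (2,3) g=3 f=4, (2,4) g=2 f=4, (2,5) g=1 f=4]

expanded=(1,3); open=[(0,3) g=3 f=6, (0,4) g=2 f=6, (0,5) g=1 f=6, (1,2) g=3 f=6, (1,6) g=1 f=6, (2,3) g=3 f=4, (2,4) g=2 f=4, (2,5) g=1 f=4]; closed=[(1,3), (1,4), (1,5)]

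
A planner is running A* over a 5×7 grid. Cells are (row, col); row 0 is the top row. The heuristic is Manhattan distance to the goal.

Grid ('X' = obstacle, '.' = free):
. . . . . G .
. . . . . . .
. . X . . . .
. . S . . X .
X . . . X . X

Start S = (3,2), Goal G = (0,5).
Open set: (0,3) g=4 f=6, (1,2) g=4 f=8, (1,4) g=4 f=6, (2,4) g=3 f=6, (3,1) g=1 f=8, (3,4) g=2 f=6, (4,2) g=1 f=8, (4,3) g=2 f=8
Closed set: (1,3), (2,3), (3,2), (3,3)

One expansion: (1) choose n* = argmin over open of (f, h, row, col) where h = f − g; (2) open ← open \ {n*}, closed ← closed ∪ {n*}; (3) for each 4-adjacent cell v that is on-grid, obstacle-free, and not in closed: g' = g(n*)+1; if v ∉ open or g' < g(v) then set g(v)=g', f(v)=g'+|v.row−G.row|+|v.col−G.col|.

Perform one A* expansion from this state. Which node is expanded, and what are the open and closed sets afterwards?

expanded=(0,3); open=[(0,2) g=5 f=8, (0,4) g=5 f=6, (1,2) g=4 f=8, (1,4) g=4 f=6, (2,4) g=3 f=6, (3,1) g=1 f=8, (3,4) g=2 f=6, (4,2) g=1 f=8, (4,3) g=2 f=8]; closed=[(0,3), (1,3), (2,3), (3,2), (3,3)]

step 1: expand (0,3) (f=6, h=2) → closed; open now [(0,2) g=5 f=8, (0,4) g=5 f=6, (1,2) g=4 f=8, (1,4) g=4 f=6, (2,4) g=3 f=6, (3,1) g=1 f=8, (3,4) g=2 f=6, (4,2) g=1 f=8, (4,3) g=2 f=8]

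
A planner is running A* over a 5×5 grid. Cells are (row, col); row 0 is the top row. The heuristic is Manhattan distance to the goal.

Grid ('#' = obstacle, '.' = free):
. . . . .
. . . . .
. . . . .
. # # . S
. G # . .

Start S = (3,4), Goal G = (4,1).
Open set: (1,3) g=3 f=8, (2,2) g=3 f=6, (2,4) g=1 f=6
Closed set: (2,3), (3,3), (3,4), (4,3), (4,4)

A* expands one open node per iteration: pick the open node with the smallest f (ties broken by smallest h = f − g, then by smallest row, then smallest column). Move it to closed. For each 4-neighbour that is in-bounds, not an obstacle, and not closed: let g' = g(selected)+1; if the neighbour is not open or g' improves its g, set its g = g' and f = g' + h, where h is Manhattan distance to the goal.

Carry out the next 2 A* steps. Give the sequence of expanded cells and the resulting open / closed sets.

order=[(2,2) → (2,1)]; open=[(1,1) g=5 f=8, (1,2) g=4 f=8, (1,3) g=3 f=8, (2,0) g=5 f=8, (2,4) g=1 f=6]; closed=[(2,1), (2,2), (2,3), (3,3), (3,4), (4,3), (4,4)]

step 1: expand (2,2) (f=6, h=3) → closed; open now [(1,2) g=4 f=8, (1,3) g=3 f=8, (2,1) g=4 f=6, (2,4) g=1 f=6]
step 2: expand (2,1) (f=6, h=2) → closed; open now [(1,1) g=5 f=8, (1,2) g=4 f=8, (1,3) g=3 f=8, (2,0) g=5 f=8, (2,4) g=1 f=6]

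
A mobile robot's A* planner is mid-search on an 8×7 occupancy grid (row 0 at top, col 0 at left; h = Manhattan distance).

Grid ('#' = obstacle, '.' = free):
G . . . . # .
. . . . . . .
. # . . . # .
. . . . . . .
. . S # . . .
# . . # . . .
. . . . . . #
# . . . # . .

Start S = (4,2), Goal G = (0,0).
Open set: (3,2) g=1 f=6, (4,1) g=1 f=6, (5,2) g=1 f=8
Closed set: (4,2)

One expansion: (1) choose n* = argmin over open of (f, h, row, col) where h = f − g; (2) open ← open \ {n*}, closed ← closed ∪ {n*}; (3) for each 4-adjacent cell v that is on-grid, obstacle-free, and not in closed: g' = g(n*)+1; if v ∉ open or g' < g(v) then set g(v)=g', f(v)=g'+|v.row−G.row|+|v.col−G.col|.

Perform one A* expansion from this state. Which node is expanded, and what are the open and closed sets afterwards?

expanded=(3,2); open=[(2,2) g=2 f=6, (3,1) g=2 f=6, (3,3) g=2 f=8, (4,1) g=1 f=6, (5,2) g=1 f=8]; closed=[(3,2), (4,2)]

step 1: expand (3,2) (f=6, h=5) → closed; open now [(2,2) g=2 f=6, (3,1) g=2 f=6, (3,3) g=2 f=8, (4,1) g=1 f=6, (5,2) g=1 f=8]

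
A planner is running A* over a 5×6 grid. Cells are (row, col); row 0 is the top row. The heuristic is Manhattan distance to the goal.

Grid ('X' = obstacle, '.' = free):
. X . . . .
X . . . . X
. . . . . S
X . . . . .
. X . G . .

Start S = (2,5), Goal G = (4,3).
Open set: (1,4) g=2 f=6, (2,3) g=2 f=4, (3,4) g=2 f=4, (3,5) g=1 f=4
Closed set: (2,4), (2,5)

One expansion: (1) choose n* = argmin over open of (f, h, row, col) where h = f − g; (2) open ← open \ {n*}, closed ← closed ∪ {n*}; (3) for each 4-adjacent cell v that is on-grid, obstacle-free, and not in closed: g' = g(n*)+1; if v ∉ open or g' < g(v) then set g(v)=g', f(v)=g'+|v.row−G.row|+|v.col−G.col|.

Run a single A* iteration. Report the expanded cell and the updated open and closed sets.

step 1: expand (2,3) (f=4, h=2) → closed; open now [(1,3) g=3 f=6, (1,4) g=2 f=6, (2,2) g=3 f=6, (3,3) g=3 f=4, (3,4) g=2 f=4, (3,5) g=1 f=4]

expanded=(2,3); open=[(1,3) g=3 f=6, (1,4) g=2 f=6, (2,2) g=3 f=6, (3,3) g=3 f=4, (3,4) g=2 f=4, (3,5) g=1 f=4]; closed=[(2,3), (2,4), (2,5)]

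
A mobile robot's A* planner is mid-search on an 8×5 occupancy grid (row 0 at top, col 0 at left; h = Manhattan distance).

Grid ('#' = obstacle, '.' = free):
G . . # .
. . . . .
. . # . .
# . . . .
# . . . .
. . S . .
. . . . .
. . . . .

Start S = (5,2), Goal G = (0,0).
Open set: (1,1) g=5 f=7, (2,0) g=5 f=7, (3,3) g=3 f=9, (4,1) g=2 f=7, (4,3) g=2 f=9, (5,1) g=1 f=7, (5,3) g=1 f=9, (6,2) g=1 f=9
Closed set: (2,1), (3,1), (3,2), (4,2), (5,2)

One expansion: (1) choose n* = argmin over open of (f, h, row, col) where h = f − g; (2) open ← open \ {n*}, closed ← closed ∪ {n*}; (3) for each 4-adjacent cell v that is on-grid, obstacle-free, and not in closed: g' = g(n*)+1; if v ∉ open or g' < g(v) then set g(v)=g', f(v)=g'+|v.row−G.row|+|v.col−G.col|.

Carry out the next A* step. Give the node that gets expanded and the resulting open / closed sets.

step 1: expand (1,1) (f=7, h=2) → closed; open now [(0,1) g=6 f=7, (1,0) g=6 f=7, (1,2) g=6 f=9, (2,0) g=5 f=7, (3,3) g=3 f=9, (4,1) g=2 f=7, (4,3) g=2 f=9, (5,1) g=1 f=7, (5,3) g=1 f=9, (6,2) g=1 f=9]

expanded=(1,1); open=[(0,1) g=6 f=7, (1,0) g=6 f=7, (1,2) g=6 f=9, (2,0) g=5 f=7, (3,3) g=3 f=9, (4,1) g=2 f=7, (4,3) g=2 f=9, (5,1) g=1 f=7, (5,3) g=1 f=9, (6,2) g=1 f=9]; closed=[(1,1), (2,1), (3,1), (3,2), (4,2), (5,2)]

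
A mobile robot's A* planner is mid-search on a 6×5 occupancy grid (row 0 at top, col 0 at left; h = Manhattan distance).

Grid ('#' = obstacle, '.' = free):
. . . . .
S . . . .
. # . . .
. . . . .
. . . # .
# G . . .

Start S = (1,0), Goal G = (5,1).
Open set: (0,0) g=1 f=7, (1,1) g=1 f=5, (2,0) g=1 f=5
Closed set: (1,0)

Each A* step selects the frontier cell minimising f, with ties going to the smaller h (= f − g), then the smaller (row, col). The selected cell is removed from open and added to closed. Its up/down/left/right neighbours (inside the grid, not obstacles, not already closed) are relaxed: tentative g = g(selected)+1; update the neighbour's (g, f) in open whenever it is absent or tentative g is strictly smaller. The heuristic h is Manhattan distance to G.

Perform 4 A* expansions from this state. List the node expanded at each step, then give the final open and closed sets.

order=[(1,1) → (2,0) → (3,0) → (3,1)]; open=[(0,0) g=1 f=7, (0,1) g=2 f=7, (1,2) g=2 f=7, (3,2) g=4 f=7, (4,0) g=3 f=5, (4,1) g=4 f=5]; closed=[(1,0), (1,1), (2,0), (3,0), (3,1)]

step 1: expand (1,1) (f=5, h=4) → closed; open now [(0,0) g=1 f=7, (0,1) g=2 f=7, (1,2) g=2 f=7, (2,0) g=1 f=5]
step 2: expand (2,0) (f=5, h=4) → closed; open now [(0,0) g=1 f=7, (0,1) g=2 f=7, (1,2) g=2 f=7, (3,0) g=2 f=5]
step 3: expand (3,0) (f=5, h=3) → closed; open now [(0,0) g=1 f=7, (0,1) g=2 f=7, (1,2) g=2 f=7, (3,1) g=3 f=5, (4,0) g=3 f=5]
step 4: expand (3,1) (f=5, h=2) → closed; open now [(0,0) g=1 f=7, (0,1) g=2 f=7, (1,2) g=2 f=7, (3,2) g=4 f=7, (4,0) g=3 f=5, (4,1) g=4 f=5]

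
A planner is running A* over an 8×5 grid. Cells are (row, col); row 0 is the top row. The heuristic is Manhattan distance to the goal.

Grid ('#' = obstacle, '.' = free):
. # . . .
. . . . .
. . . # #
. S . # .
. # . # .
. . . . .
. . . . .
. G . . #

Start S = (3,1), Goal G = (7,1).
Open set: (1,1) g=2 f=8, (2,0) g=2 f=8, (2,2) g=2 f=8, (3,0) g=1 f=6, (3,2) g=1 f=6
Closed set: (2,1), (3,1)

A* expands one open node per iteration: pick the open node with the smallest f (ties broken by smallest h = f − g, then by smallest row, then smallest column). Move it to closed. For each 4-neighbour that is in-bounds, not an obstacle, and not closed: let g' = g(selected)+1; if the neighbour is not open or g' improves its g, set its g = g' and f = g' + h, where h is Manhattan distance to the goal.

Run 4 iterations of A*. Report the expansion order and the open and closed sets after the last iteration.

order=[(3,0) → (4,0) → (5,0) → (5,1)]; open=[(1,1) g=2 f=8, (2,0) g=2 f=8, (2,2) g=2 f=8, (3,2) g=1 f=6, (5,2) g=5 f=8, (6,0) g=4 f=6, (6,1) g=5 f=6]; closed=[(2,1), (3,0), (3,1), (4,0), (5,0), (5,1)]

step 1: expand (3,0) (f=6, h=5) → closed; open now [(1,1) g=2 f=8, (2,0) g=2 f=8, (2,2) g=2 f=8, (3,2) g=1 f=6, (4,0) g=2 f=6]
step 2: expand (4,0) (f=6, h=4) → closed; open now [(1,1) g=2 f=8, (2,0) g=2 f=8, (2,2) g=2 f=8, (3,2) g=1 f=6, (5,0) g=3 f=6]
step 3: expand (5,0) (f=6, h=3) → closed; open now [(1,1) g=2 f=8, (2,0) g=2 f=8, (2,2) g=2 f=8, (3,2) g=1 f=6, (5,1) g=4 f=6, (6,0) g=4 f=6]
step 4: expand (5,1) (f=6, h=2) → closed; open now [(1,1) g=2 f=8, (2,0) g=2 f=8, (2,2) g=2 f=8, (3,2) g=1 f=6, (5,2) g=5 f=8, (6,0) g=4 f=6, (6,1) g=5 f=6]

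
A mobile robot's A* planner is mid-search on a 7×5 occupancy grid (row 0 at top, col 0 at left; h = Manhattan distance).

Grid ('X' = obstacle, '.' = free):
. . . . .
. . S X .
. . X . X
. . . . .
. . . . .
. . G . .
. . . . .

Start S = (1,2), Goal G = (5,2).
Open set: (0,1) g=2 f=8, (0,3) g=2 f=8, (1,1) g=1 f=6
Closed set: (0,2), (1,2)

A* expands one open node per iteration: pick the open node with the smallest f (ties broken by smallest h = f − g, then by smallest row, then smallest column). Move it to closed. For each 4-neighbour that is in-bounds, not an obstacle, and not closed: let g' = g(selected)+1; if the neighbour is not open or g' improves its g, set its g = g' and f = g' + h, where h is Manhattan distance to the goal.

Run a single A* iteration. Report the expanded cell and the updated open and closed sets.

expanded=(1,1); open=[(0,1) g=2 f=8, (0,3) g=2 f=8, (1,0) g=2 f=8, (2,1) g=2 f=6]; closed=[(0,2), (1,1), (1,2)]

step 1: expand (1,1) (f=6, h=5) → closed; open now [(0,1) g=2 f=8, (0,3) g=2 f=8, (1,0) g=2 f=8, (2,1) g=2 f=6]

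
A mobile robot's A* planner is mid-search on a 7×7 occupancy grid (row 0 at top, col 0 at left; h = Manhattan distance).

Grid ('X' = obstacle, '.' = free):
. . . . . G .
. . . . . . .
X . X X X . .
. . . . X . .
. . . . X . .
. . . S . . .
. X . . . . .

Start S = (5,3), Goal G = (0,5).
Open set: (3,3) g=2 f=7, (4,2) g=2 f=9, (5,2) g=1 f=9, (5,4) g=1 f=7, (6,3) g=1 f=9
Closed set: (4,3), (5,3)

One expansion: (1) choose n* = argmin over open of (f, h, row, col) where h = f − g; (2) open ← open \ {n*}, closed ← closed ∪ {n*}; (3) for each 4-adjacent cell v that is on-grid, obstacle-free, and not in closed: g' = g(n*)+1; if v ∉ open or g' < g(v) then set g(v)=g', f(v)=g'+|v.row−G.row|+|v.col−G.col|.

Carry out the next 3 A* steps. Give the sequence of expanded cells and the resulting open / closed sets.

order=[(3,3) → (5,4) → (5,5)]; open=[(3,2) g=3 f=9, (4,2) g=2 f=9, (4,5) g=3 f=7, (5,2) g=1 f=9, (5,6) g=3 f=9, (6,3) g=1 f=9, (6,4) g=2 f=9, (6,5) g=3 f=9]; closed=[(3,3), (4,3), (5,3), (5,4), (5,5)]

step 1: expand (3,3) (f=7, h=5) → closed; open now [(3,2) g=3 f=9, (4,2) g=2 f=9, (5,2) g=1 f=9, (5,4) g=1 f=7, (6,3) g=1 f=9]
step 2: expand (5,4) (f=7, h=6) → closed; open now [(3,2) g=3 f=9, (4,2) g=2 f=9, (5,2) g=1 f=9, (5,5) g=2 f=7, (6,3) g=1 f=9, (6,4) g=2 f=9]
step 3: expand (5,5) (f=7, h=5) → closed; open now [(3,2) g=3 f=9, (4,2) g=2 f=9, (4,5) g=3 f=7, (5,2) g=1 f=9, (5,6) g=3 f=9, (6,3) g=1 f=9, (6,4) g=2 f=9, (6,5) g=3 f=9]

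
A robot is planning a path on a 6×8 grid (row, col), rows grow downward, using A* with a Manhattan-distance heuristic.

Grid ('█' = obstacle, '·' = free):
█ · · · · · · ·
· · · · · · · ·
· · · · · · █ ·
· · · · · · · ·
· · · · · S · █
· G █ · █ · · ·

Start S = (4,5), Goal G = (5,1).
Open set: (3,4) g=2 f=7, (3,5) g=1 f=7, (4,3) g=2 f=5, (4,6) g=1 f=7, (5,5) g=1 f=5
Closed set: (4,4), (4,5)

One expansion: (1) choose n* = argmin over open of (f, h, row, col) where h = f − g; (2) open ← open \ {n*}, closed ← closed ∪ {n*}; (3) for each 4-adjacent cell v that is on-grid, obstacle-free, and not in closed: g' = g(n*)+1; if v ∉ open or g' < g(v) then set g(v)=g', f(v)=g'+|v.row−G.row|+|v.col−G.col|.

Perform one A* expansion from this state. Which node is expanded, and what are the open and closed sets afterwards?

expanded=(4,3); open=[(3,3) g=3 f=7, (3,4) g=2 f=7, (3,5) g=1 f=7, (4,2) g=3 f=5, (4,6) g=1 f=7, (5,3) g=3 f=5, (5,5) g=1 f=5]; closed=[(4,3), (4,4), (4,5)]

step 1: expand (4,3) (f=5, h=3) → closed; open now [(3,3) g=3 f=7, (3,4) g=2 f=7, (3,5) g=1 f=7, (4,2) g=3 f=5, (4,6) g=1 f=7, (5,3) g=3 f=5, (5,5) g=1 f=5]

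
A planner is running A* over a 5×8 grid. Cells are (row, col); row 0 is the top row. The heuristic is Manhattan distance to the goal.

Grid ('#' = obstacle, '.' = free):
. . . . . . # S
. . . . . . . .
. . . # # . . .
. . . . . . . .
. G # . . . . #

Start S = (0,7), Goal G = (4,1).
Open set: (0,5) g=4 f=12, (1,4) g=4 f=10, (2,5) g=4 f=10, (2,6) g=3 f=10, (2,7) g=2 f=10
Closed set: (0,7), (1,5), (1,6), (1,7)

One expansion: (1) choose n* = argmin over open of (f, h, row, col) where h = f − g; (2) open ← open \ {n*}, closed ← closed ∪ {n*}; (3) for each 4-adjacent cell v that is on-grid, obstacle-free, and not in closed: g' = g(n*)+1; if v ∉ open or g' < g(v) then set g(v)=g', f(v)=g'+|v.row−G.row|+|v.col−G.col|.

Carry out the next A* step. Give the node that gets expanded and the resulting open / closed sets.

step 1: expand (1,4) (f=10, h=6) → closed; open now [(0,4) g=5 f=12, (0,5) g=4 f=12, (1,3) g=5 f=10, (2,5) g=4 f=10, (2,6) g=3 f=10, (2,7) g=2 f=10]

expanded=(1,4); open=[(0,4) g=5 f=12, (0,5) g=4 f=12, (1,3) g=5 f=10, (2,5) g=4 f=10, (2,6) g=3 f=10, (2,7) g=2 f=10]; closed=[(0,7), (1,4), (1,5), (1,6), (1,7)]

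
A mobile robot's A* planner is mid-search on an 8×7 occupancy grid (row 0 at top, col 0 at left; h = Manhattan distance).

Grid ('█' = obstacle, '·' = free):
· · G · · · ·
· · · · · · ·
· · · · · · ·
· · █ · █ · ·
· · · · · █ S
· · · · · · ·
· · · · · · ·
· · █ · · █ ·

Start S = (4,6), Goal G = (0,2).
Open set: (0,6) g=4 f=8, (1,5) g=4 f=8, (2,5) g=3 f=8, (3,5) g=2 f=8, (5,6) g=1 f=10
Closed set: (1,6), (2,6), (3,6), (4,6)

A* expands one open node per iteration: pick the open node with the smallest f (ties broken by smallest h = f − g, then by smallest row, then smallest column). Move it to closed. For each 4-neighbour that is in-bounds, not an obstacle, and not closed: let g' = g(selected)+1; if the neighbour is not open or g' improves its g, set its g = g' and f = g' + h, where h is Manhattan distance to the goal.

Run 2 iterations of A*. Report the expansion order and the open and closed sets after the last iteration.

step 1: expand (0,6) (f=8, h=4) → closed; open now [(0,5) g=5 f=8, (1,5) g=4 f=8, (2,5) g=3 f=8, (3,5) g=2 f=8, (5,6) g=1 f=10]
step 2: expand (0,5) (f=8, h=3) → closed; open now [(0,4) g=6 f=8, (1,5) g=4 f=8, (2,5) g=3 f=8, (3,5) g=2 f=8, (5,6) g=1 f=10]

order=[(0,6) → (0,5)]; open=[(0,4) g=6 f=8, (1,5) g=4 f=8, (2,5) g=3 f=8, (3,5) g=2 f=8, (5,6) g=1 f=10]; closed=[(0,5), (0,6), (1,6), (2,6), (3,6), (4,6)]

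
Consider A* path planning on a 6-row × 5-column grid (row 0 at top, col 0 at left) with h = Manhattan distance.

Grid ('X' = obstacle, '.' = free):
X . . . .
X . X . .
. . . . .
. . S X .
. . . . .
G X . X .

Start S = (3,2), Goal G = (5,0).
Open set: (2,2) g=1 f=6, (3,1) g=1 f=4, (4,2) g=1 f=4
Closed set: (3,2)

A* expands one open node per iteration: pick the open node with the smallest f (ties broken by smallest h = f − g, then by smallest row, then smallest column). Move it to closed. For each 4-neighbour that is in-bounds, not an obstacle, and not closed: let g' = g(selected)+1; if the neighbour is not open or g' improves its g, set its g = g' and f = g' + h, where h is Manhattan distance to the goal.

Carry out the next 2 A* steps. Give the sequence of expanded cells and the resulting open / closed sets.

order=[(3,1) → (3,0)]; open=[(2,0) g=3 f=6, (2,1) g=2 f=6, (2,2) g=1 f=6, (4,0) g=3 f=4, (4,1) g=2 f=4, (4,2) g=1 f=4]; closed=[(3,0), (3,1), (3,2)]

step 1: expand (3,1) (f=4, h=3) → closed; open now [(2,1) g=2 f=6, (2,2) g=1 f=6, (3,0) g=2 f=4, (4,1) g=2 f=4, (4,2) g=1 f=4]
step 2: expand (3,0) (f=4, h=2) → closed; open now [(2,0) g=3 f=6, (2,1) g=2 f=6, (2,2) g=1 f=6, (4,0) g=3 f=4, (4,1) g=2 f=4, (4,2) g=1 f=4]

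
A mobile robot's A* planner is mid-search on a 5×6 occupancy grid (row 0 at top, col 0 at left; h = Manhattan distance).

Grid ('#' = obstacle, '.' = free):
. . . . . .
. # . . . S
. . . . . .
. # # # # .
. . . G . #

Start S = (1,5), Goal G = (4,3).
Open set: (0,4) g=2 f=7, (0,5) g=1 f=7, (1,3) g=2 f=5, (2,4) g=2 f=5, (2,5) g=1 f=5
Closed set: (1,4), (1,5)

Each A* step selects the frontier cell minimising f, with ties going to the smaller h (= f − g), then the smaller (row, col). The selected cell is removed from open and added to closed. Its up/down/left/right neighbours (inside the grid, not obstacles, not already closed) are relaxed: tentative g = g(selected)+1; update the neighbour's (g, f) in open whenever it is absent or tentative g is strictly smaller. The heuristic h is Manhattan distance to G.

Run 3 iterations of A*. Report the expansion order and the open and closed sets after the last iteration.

step 1: expand (1,3) (f=5, h=3) → closed; open now [(0,3) g=3 f=7, (0,4) g=2 f=7, (0,5) g=1 f=7, (1,2) g=3 f=7, (2,3) g=3 f=5, (2,4) g=2 f=5, (2,5) g=1 f=5]
step 2: expand (2,3) (f=5, h=2) → closed; open now [(0,3) g=3 f=7, (0,4) g=2 f=7, (0,5) g=1 f=7, (1,2) g=3 f=7, (2,2) g=4 f=7, (2,4) g=2 f=5, (2,5) g=1 f=5]
step 3: expand (2,4) (f=5, h=3) → closed; open now [(0,3) g=3 f=7, (0,4) g=2 f=7, (0,5) g=1 f=7, (1,2) g=3 f=7, (2,2) g=4 f=7, (2,5) g=1 f=5]

order=[(1,3) → (2,3) → (2,4)]; open=[(0,3) g=3 f=7, (0,4) g=2 f=7, (0,5) g=1 f=7, (1,2) g=3 f=7, (2,2) g=4 f=7, (2,5) g=1 f=5]; closed=[(1,3), (1,4), (1,5), (2,3), (2,4)]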